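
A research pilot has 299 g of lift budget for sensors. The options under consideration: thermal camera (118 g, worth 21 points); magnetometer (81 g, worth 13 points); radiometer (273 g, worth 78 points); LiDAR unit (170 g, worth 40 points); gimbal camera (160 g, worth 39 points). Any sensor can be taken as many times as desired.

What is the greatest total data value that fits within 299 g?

Ranking by ratio (data value/g): radiometer 0.29, gimbal camera 0.24, LiDAR unit 0.24.
The ratio ordering already packs tightly: radiometer, 273 g, 78.
No other feasible combination exceeds 78.

78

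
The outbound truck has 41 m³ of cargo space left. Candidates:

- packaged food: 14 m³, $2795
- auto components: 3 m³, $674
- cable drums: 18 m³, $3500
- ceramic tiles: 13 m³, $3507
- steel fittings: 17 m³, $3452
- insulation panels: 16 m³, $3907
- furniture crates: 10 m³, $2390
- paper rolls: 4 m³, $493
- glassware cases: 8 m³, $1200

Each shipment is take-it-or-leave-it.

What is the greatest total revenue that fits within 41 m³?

Taking ceramic tiles + insulation panels + furniture crates: 39 m³ used, 9804 in revenue.
Runner-up cable drums + ceramic tiles + furniture crates tops out at 9397.

9804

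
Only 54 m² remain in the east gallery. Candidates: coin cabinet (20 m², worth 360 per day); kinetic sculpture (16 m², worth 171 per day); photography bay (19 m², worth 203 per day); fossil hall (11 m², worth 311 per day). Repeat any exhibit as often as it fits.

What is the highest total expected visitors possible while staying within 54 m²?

By expected visitors per m²: fossil hall 28.27, coin cabinet 18.00, kinetic sculpture 10.69, photography bay 10.68 lead.
Filling by ratio: 4×fossil hall for 1244, with 10 m² left unused.
The 11 m² tied up in fossil hall is better spent on coin cabinet — total rises to 1293 (53 m²).
Every other selection either busts 54 m² or fails to beat 1293.

1293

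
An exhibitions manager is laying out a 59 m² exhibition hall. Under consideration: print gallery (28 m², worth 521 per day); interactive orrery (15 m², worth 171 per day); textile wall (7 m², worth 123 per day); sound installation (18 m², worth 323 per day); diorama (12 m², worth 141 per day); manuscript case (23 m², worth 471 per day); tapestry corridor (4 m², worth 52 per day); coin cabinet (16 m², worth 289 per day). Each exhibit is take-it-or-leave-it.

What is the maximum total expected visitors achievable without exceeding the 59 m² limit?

1115

The ratio ordering already packs tightly: print gallery + textile wall + manuscript case, 58 m², 1115.
Next best is sound installation + manuscript case + coin cabinet at 1083 (57 m²) — short by 32.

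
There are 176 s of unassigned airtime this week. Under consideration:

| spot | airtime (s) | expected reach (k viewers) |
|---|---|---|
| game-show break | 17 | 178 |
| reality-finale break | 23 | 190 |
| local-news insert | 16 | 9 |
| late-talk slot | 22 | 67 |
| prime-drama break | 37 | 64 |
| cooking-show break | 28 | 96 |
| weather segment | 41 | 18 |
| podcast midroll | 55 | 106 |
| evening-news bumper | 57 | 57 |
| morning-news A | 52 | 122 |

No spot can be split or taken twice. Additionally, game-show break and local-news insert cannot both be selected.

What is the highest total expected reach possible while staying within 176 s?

692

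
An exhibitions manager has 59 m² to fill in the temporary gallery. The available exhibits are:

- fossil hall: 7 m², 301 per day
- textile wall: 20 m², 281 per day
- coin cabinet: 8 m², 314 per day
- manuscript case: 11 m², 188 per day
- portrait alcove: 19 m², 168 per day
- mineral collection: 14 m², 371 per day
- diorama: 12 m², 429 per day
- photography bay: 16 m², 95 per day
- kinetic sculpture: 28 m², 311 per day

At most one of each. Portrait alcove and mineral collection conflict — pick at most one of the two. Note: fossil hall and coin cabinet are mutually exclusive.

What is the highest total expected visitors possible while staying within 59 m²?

1395

By expected visitors per m²: fossil hall 43.00, coin cabinet 39.25, diorama 35.75 lead.
Taking textile wall + coin cabinet + mineral collection + diorama: 54 m² used, 1395 in expected visitors.
Next best is fossil hall + textile wall + mineral collection + diorama at 1382 (53 m²) — short by 13.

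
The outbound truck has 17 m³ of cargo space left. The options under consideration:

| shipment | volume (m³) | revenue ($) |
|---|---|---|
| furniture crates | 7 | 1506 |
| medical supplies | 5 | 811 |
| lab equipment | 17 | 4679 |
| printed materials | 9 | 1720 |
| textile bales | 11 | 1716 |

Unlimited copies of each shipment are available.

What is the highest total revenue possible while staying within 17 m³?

4679

Density check — lab equipment 275.24, furniture crates 215.14, printed materials 191.11, medical supplies 162.20 are the best per m³.
The ratio ordering already packs tightly: lab equipment, 17 m³, 4679.
Nothing else within 17 m³ beats 4679.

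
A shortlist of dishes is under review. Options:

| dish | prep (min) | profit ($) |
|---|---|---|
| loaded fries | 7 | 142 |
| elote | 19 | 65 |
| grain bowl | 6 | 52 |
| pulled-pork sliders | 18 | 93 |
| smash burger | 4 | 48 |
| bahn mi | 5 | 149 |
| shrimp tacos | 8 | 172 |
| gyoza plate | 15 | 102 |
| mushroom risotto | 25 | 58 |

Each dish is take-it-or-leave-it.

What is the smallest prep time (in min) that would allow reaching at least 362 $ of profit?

Need the lightest bundle worth ≥ 362.
smash burger + bahn mi + shrimp tacos reaches 369 using 17 min.
Any bundle with less than 17 min falls short of 362.

17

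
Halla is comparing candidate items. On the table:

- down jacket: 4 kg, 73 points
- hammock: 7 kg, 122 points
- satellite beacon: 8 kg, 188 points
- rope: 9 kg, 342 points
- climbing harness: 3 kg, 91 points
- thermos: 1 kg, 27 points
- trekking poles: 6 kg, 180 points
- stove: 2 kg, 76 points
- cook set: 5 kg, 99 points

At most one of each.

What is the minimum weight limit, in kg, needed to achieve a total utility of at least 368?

10

Look for the lowest-weight combination reaching 368.
rope + thermos: 369 utility at 10 kg.
Any bundle with less than 10 kg falls short of 368.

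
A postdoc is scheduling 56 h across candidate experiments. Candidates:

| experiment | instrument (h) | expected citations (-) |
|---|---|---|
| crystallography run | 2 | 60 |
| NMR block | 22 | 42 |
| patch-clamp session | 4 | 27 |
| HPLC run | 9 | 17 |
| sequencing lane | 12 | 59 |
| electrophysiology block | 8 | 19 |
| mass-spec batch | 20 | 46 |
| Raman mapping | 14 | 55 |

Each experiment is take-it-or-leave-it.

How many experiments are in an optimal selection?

5

Best achievable expected citations is 247.
For example crystallography run + patch-clamp session + sequencing lane + mass-spec batch + Raman mapping achieves it, using 52 h.
All optima have 5 experiments.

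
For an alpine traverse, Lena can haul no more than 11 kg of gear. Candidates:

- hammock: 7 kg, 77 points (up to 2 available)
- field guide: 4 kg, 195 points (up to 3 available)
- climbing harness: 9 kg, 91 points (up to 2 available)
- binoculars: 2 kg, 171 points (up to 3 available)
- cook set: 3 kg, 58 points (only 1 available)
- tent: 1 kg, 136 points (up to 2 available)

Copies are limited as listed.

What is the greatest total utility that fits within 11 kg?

844

By utility per kg: tent 136.00, binoculars 85.50, field guide 48.75 lead.
A density-first pass picks 3×binoculars + cook set + 2×tent — 843 at 11 kg.
The 4 kg tied up in cook set and tent is better spent on field guide — total rises to 844 (11 kg).
Every other selection either busts 11 kg or exceeds an availability limit or fails to beat 844.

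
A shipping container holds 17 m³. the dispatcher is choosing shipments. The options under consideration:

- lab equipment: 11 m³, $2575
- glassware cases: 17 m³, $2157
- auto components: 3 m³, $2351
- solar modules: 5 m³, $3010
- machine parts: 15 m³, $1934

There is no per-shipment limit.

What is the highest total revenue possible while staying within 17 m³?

12414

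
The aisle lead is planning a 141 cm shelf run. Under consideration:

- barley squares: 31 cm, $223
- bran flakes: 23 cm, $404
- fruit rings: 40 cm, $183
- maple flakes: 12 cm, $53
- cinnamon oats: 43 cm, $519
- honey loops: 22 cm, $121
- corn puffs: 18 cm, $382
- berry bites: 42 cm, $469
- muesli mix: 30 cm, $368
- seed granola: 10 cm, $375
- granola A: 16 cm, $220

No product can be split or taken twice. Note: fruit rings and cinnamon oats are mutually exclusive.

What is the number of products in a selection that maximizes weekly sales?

6

The maximum weekly sales within 141 cm is 2268.
One optimal bundle: bran flakes + cinnamon oats + corn puffs + muesli mix + seed granola + granola A (140 cm).
Every optimal selection uses 6 products.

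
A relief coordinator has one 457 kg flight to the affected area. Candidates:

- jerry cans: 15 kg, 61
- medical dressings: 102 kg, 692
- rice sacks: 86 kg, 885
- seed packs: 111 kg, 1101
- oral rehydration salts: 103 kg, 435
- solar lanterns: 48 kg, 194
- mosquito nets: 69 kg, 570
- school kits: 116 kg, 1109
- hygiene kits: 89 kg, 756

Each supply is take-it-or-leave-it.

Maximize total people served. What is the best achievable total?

4045

Taking the top-ratio supplies first gives jerry cans + rice sacks + seed packs + school kits + hygiene kits for 3912 (417 kg).
The 15 kg tied up in jerry cans is better spent on solar lanterns — total rises to 4045 (450 kg).
An exhaustive check of the 512 subsets confirms 4045.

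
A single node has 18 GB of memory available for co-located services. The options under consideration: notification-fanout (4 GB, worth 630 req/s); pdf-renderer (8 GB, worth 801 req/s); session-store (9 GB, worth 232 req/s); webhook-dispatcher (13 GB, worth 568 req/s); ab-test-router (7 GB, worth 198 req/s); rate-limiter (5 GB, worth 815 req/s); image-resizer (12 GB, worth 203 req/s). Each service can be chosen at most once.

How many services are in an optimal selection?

3

Best achievable throughput is 2246.
One optimal bundle: notification-fanout + pdf-renderer + rate-limiter (17 GB).
All optima have 3 services.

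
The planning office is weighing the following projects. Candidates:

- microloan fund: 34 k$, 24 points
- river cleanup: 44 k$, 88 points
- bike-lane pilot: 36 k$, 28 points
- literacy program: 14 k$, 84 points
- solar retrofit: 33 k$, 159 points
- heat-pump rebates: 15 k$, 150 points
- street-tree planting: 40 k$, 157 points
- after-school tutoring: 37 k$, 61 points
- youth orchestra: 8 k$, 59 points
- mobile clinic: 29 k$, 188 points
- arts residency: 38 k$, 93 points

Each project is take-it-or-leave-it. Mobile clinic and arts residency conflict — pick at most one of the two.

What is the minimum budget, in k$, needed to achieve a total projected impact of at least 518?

85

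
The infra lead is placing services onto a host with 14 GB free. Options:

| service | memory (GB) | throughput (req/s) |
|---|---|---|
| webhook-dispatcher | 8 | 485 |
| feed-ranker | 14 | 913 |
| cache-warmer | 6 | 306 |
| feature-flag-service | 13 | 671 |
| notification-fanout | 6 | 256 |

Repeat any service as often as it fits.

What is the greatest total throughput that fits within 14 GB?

Taking feed-ranker: 14 GB used, 913 in throughput.
Every other selection either busts 14 GB or fails to beat 913.

913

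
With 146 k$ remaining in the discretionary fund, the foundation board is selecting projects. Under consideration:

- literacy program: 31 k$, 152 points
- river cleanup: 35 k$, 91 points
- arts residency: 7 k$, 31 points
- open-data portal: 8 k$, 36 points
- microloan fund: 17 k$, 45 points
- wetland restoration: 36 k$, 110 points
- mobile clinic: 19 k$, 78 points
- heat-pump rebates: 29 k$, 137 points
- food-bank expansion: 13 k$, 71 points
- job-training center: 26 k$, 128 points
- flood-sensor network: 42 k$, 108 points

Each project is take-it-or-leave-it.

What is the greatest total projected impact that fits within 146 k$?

Taking the top-ratio projects first gives literacy program + arts residency + open-data portal + mobile clinic + heat-pump rebates + food-bank expansion + job-training center for 633 (133 k$).
Dropping arts residency frees 7 k$; slotting in microloan fund (17 k$) lifts the total to 647 at 143 k$.
The spare 3 k$ is too small for any remaining project, and no exchange beats 647.

647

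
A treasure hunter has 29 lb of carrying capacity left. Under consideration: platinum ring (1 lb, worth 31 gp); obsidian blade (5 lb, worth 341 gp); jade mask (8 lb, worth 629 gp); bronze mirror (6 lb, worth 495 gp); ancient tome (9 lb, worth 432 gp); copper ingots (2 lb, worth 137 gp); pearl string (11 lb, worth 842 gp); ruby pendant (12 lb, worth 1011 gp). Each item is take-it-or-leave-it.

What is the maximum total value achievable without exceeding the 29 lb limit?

2348

Taking the top-ratio items first gives platinum ring + jade mask + bronze mirror + copper ingots + ruby pendant for 2303 (29 lb).
Replace platinum ring and jade mask and copper ingots with pearl string: the trade gains 45 net, giving 2348 at 29 lb.
The closest alternative, platinum ring + jade mask + bronze mirror + copper ingots + ruby pendant, reaches only 2303.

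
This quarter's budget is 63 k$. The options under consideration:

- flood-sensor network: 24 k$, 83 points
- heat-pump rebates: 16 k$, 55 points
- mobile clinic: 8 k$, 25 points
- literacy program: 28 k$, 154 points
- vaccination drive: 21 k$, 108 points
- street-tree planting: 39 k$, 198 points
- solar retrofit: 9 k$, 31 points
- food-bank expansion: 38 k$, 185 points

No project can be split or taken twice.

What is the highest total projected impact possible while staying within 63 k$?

306

Density check — literacy program 5.50, vaccination drive 5.14, street-tree planting 5.08, food-bank expansion 4.87 are the best per k$.
Taking the top-ratio projects first gives literacy program + vaccination drive + solar retrofit for 293 (58 k$).
The 37 k$ tied up in literacy program and solar retrofit is better spent on street-tree planting — total rises to 306 (60 k$).
Next best is literacy program + vaccination drive + solar retrofit at 293 (58 k$) — short by 13.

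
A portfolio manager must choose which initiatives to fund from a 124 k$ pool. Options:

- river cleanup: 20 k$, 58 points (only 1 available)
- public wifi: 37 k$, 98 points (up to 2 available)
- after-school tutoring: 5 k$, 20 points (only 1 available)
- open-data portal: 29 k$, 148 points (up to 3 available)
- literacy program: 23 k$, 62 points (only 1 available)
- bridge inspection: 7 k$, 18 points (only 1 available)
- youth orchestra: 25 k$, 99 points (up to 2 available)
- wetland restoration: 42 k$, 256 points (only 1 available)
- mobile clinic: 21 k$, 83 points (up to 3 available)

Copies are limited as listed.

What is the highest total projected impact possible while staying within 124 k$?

Ranking by ratio (projected impact/k$): wetland restoration 6.10, open-data portal 5.10, after-school tutoring 4.00.
Filling by ratio: after-school tutoring + 2×open-data portal + bridge inspection + wetland restoration for 590, with 12 k$ left unused.
The 12 k$ tied up in after-school tutoring and bridge inspection is better spent on mobile clinic — total rises to 635 (121 k$).

635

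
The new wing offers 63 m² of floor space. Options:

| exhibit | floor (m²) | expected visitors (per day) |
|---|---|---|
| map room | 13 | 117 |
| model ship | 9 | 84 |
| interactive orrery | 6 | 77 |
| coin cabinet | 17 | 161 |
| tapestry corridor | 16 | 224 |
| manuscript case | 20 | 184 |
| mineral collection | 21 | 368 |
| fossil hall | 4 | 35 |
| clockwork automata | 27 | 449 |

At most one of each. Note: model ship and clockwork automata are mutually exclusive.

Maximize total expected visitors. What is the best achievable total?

934

Taking map room + mineral collection + clockwork automata: 61 m² used, 934 in expected visitors.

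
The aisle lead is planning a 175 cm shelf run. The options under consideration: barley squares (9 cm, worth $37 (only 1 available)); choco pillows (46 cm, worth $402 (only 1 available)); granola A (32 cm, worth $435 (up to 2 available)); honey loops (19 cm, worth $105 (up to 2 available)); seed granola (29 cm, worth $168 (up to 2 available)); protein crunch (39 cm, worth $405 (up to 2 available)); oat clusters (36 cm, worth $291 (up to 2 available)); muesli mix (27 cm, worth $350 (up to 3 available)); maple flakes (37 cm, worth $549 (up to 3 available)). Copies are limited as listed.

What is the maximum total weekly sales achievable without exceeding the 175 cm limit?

2517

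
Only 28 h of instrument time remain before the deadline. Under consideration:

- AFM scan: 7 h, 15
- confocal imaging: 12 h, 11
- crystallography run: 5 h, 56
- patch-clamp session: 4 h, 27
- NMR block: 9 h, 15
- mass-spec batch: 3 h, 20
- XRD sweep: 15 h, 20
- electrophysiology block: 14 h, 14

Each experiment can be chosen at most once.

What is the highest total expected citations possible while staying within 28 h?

The ratio ordering already packs tightly: AFM scan + crystallography run + patch-clamp session + NMR block + mass-spec batch, 28 h, 133.

133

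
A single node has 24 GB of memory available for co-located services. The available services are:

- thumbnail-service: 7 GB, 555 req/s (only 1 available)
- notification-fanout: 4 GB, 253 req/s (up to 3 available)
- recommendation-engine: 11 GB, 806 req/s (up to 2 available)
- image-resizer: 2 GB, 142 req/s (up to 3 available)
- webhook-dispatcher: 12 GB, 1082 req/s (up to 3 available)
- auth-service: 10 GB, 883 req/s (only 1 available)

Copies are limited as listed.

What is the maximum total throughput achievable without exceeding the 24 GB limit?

Taking 2×webhook-dispatcher: 24 GB used, 2164 in throughput.
No other feasible combination exceeds 2164.

2164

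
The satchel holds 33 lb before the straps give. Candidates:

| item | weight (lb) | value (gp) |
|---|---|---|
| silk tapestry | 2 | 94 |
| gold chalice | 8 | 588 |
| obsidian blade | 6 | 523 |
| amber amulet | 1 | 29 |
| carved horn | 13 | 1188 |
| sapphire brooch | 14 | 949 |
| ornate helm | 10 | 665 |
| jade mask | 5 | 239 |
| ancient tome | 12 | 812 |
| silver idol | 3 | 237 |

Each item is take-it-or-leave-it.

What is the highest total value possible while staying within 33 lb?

2660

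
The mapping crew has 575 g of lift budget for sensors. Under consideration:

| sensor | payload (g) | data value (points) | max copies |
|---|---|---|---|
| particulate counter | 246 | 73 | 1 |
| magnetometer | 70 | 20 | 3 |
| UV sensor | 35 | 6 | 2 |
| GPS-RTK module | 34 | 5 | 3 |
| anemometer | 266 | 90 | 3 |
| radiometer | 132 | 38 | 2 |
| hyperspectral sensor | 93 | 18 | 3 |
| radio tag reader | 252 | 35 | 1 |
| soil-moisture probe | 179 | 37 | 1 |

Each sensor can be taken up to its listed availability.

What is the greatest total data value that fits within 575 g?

Best packing: UV sensor + 2×anemometer — 567 g, 186 total.
That's the maximum — no swap from here does better than 186.

186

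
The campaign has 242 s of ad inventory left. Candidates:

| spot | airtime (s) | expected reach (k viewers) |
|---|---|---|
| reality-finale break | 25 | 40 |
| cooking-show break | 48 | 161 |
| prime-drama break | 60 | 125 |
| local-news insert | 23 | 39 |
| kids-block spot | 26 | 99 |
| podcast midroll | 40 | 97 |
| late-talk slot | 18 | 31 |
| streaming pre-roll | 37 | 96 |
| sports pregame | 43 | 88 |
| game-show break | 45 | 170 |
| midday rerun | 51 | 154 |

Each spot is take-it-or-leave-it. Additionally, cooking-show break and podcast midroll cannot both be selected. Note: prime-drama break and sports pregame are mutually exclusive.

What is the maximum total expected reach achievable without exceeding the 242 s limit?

A density-first pass picks cooking-show break + kids-block spot + late-talk slot + streaming pre-roll + game-show break + midday rerun — 711 at 225 s.
Dropping late-talk slot frees 18 s; slotting in reality-finale break (25 s) lifts the total to 720 at 232 s.
The closest alternative, cooking-show break + local-news insert + kids-block spot + streaming pre-roll + game-show break + midday rerun, reaches only 719.

720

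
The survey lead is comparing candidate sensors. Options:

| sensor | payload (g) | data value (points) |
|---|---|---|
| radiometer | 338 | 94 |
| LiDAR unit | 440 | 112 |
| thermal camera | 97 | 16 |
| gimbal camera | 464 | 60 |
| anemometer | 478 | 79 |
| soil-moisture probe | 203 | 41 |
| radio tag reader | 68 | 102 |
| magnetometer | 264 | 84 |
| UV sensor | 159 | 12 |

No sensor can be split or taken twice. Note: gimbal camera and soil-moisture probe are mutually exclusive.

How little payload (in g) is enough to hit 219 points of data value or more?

535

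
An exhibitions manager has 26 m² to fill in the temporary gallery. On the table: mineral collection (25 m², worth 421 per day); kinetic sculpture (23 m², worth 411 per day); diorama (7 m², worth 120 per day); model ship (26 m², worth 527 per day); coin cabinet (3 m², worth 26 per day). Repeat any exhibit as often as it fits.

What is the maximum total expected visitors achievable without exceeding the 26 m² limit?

527

Taking model ship: 26 m² used, 527 in expected visitors.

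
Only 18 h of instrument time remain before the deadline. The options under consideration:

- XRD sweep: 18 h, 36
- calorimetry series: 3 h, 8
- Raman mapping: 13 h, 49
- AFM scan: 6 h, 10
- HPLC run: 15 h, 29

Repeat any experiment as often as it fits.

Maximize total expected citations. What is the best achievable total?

57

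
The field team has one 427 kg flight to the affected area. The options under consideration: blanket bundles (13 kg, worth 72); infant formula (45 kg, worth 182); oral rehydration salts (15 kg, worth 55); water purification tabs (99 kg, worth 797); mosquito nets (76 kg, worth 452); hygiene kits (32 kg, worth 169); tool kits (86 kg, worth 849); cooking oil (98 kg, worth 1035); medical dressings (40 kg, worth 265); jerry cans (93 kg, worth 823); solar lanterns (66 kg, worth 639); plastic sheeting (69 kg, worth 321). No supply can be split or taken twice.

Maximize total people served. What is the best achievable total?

Greedy by ratio would take blanket bundles + oral rehydration salts + tool kits + cooking oil + medical dressings + jerry cans + solar lanterns: 411 kg used, total 3738.
Dropping blanket bundles and oral rehydration salts and medical dressings frees 68 kg; slotting in mosquito nets (76 kg) lifts the total to 3798 at 419 kg.
The closest alternative, hygiene kits + tool kits + cooking oil + medical dressings + jerry cans + solar lanterns, reaches only 3780.

3798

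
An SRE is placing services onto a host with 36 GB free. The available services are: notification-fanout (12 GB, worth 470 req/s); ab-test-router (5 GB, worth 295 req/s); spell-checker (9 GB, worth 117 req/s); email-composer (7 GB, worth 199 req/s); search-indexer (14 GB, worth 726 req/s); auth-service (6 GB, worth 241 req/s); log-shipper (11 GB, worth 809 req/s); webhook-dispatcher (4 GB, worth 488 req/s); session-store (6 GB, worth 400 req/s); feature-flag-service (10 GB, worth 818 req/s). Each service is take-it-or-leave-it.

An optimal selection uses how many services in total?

5

The maximum throughput within 36 GB is 2810.
One optimal bundle: ab-test-router + log-shipper + webhook-dispatcher + session-store + feature-flag-service (36 GB).
All optima have 5 services.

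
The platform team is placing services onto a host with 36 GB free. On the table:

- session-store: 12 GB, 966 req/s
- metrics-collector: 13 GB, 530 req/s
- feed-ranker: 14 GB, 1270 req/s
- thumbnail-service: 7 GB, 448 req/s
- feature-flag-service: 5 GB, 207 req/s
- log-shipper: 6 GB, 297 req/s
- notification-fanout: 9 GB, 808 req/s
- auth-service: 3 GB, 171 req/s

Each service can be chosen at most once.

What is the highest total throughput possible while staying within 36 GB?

Density check — feed-ranker 90.71, notification-fanout 89.78, session-store 80.50 are the best per GB.
Session-store + feed-ranker + notification-fanout uses 35 of the 36 GB and totals 3044.
Next best is session-store + feed-ranker + thumbnail-service + auth-service at 2855 (36 GB) — short by 189.

3044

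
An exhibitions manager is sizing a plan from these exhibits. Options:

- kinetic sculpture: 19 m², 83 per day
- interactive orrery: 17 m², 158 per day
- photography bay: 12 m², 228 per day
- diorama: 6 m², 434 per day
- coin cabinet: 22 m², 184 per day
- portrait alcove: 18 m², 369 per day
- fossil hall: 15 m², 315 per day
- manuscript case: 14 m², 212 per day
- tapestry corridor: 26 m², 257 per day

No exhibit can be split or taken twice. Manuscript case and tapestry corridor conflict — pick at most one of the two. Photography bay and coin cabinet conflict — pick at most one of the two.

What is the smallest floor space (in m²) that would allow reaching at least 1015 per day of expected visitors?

Minimise m² subject to total expected visitors ≥ 1015.
photography bay + diorama + portrait alcove: 1031 expected visitors at 36 m².
Below 36 m² the best achievable stays under 1015.

36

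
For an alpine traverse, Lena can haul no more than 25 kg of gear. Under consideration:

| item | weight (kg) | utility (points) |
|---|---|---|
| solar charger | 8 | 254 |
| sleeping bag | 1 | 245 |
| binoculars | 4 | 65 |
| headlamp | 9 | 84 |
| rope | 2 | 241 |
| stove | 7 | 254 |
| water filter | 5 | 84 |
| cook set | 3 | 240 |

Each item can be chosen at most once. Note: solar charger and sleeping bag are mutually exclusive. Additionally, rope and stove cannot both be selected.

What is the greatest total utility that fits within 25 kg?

Density check — sleeping bag 245.00, rope 120.50, cook set 80.00, stove 36.29 are the best per kg.
Taking sleeping bag + binoculars + headlamp + rope + water filter + cook set: 24 kg used, 959 in utility.
Runner-up sleeping bag + headlamp + stove + water filter + cook set tops out at 907.

959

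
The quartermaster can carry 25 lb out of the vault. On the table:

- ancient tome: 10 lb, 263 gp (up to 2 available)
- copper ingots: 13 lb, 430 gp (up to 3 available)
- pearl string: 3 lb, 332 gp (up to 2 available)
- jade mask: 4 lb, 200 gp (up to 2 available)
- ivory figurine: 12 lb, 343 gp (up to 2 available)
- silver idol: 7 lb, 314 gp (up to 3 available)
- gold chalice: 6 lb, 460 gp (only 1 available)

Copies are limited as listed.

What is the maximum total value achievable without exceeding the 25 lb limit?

1638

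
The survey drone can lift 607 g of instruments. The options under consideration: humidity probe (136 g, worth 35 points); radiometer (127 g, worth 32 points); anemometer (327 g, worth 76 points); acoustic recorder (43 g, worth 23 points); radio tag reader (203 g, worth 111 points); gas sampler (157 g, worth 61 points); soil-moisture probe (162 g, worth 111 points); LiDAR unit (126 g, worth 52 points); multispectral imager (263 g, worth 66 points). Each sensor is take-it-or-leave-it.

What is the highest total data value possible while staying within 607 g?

By data value per g: soil-moisture probe 0.69, radio tag reader 0.55, acoustic recorder 0.53 lead.
Taking the top-ratio sensors first gives acoustic recorder + radio tag reader + soil-moisture probe + LiDAR unit for 297 (534 g).
The 126 g tied up in LiDAR unit is better spent on gas sampler — total rises to 306 (565 g).

306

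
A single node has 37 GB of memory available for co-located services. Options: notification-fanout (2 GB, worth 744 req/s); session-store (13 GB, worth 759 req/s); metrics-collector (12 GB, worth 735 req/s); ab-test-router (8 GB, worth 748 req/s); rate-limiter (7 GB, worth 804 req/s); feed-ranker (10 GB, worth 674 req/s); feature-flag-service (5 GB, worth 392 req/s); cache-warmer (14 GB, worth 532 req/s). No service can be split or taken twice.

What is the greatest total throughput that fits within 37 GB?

3447

By throughput per GB: notification-fanout 372.00, rate-limiter 114.86, ab-test-router 93.50, feature-flag-service 78.40 lead.
Filling by ratio: notification-fanout + ab-test-router + rate-limiter + feed-ranker + feature-flag-service for 3362, with 5 GB left unused.
Dropping feed-ranker frees 10 GB; slotting in session-store (13 GB) lifts the total to 3447 at 35 GB.
Next best is notification-fanout + metrics-collector + ab-test-router + rate-limiter + feature-flag-service at 3423 (34 GB) — short by 24.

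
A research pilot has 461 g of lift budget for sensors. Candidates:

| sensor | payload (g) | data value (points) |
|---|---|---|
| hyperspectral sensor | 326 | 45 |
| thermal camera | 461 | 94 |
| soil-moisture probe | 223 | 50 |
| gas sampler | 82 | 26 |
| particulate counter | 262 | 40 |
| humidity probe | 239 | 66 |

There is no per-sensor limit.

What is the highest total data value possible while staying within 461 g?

The ratio ordering already packs tightly: 5×gas sampler, 410 g, 130.
Nothing else within 461 g beats 130.

130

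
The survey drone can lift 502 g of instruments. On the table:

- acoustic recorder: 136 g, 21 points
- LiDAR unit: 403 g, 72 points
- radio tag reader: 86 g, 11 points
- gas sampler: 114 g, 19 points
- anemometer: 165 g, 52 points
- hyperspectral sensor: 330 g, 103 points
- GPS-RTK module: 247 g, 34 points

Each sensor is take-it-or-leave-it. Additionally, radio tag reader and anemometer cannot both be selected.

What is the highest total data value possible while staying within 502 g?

155

Taking anemometer + hyperspectral sensor: 495 g used, 155 in data value.
Next best is acoustic recorder + hyperspectral sensor at 124 (466 g) — short by 31.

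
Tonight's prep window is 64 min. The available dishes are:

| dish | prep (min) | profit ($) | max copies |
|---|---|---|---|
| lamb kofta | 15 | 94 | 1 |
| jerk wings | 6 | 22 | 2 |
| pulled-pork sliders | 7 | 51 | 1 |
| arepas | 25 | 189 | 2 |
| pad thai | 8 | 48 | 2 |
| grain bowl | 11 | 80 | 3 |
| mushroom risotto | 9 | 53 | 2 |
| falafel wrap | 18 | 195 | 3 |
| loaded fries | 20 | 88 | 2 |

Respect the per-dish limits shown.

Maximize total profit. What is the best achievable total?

By profit per min: falafel wrap 10.83, arepas 7.56, pulled-pork sliders 7.29 lead.
The ratio heuristic lands on pulled-pork sliders + 3×falafel wrap (636) but leaves 3 min idle.
Dropping pulled-pork sliders frees 7 min; slotting in mushroom risotto (9 min) lifts the total to 638 at 63 min.
Every other selection either busts 64 min or exceeds an availability limit or fails to beat 638.

638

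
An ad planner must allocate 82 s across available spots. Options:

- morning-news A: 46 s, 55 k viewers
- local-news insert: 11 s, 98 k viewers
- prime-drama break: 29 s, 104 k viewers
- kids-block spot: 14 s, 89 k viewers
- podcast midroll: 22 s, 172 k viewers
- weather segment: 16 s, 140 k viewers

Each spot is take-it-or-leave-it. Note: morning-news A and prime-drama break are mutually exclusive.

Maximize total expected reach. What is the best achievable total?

514

Density check — local-news insert 8.91, weather segment 8.75, podcast midroll 7.82 are the best per s.
A density-first pass picks local-news insert + kids-block spot + podcast midroll + weather segment — 499 at 63 s.
Dropping kids-block spot frees 14 s; slotting in prime-drama break (29 s) lifts the total to 514 at 78 s.
Next best is prime-drama break + kids-block spot + podcast midroll + weather segment at 505 (81 s) — short by 9.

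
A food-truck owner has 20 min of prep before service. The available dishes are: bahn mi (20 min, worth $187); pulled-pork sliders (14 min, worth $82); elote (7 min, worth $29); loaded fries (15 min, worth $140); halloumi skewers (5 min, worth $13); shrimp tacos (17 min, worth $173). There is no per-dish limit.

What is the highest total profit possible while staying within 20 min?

187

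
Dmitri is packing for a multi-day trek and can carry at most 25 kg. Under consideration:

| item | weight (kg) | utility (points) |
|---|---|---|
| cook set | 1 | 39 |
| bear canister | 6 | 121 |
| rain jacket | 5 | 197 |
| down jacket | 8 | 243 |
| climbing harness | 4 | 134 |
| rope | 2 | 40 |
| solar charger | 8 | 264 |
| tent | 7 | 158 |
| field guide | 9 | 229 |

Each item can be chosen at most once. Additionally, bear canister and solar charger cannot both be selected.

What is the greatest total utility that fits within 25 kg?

838

By utility per kg: rain jacket 39.40, cook set 39.00, climbing harness 33.50 lead.
Taking the top-ratio items first gives cook set + rain jacket + climbing harness + solar charger + tent for 792 (25 kg).
Replace cook set and tent with down jacket: the trade gains 46 net, giving 838 at 25 kg.
Runner-up cook set + rain jacket + climbing harness + solar charger + tent tops out at 792.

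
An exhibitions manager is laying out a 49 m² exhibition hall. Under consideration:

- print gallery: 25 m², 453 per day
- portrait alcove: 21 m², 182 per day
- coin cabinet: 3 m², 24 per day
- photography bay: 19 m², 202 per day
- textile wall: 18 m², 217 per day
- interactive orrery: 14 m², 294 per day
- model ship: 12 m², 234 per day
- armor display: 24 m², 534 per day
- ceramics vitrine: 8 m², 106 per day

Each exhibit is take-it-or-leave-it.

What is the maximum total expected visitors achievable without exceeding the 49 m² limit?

987

A density-first pass picks coin cabinet + interactive orrery + armor display + ceramics vitrine — 958 at 49 m².
Replace coin cabinet and interactive orrery and ceramics vitrine with print gallery: the trade gains 29 net, giving 987 at 49 m².
Nothing else within 49 m² beats 987.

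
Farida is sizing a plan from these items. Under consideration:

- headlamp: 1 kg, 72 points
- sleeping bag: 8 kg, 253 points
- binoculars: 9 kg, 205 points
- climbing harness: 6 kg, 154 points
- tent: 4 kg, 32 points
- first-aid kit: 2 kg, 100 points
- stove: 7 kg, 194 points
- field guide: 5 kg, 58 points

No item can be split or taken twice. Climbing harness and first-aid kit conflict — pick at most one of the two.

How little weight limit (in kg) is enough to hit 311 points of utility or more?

Look for the lowest-weight combination reaching 311.
headlamp + sleeping bag reaches 325 using 9 kg.
Any bundle with less than 9 kg falls short of 311.

9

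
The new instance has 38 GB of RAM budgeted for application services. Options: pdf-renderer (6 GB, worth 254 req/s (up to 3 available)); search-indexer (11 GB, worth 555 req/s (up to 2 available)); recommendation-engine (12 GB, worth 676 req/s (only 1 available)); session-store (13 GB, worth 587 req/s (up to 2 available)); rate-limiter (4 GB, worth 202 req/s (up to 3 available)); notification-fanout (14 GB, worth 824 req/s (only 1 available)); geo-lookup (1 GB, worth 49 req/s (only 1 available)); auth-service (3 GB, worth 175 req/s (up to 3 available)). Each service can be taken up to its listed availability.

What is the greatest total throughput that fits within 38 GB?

Taking the top-ratio services first gives recommendation-engine + notification-fanout + geo-lookup + 3×auth-service for 2074 (36 GB).
The 6 GB tied up in 2×auth-service is better spent on 2×rate-limiter — total rises to 2128 (38 GB).
Nothing else within 38 GB beats 2128.

2128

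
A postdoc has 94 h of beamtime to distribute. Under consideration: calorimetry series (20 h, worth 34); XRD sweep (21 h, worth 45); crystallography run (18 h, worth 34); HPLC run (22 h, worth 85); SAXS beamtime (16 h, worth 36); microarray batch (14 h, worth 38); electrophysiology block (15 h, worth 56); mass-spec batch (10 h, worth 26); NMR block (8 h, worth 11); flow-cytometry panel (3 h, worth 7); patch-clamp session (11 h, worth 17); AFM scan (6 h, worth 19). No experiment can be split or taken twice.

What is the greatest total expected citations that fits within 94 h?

Ranking by ratio (expected citations/h): HPLC run 3.86, electrophysiology block 3.73, AFM scan 3.17, microarray batch 2.71.
Taking the top-ratio experiments first gives HPLC run + SAXS beamtime + microarray batch + electrophysiology block + mass-spec batch + NMR block + flow-cytometry panel + AFM scan for 278 (94 h).
Dropping mass-spec batch and NMR block and flow-cytometry panel frees 21 h; slotting in XRD sweep (21 h) lifts the total to 279 at 94 h.
No other feasible combination exceeds 279.

279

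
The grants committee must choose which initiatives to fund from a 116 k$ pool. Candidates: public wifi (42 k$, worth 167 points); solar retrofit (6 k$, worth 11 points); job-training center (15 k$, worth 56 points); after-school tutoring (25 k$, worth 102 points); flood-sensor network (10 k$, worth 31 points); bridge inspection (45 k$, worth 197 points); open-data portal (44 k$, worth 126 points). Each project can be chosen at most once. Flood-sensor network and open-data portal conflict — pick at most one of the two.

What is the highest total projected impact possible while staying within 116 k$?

466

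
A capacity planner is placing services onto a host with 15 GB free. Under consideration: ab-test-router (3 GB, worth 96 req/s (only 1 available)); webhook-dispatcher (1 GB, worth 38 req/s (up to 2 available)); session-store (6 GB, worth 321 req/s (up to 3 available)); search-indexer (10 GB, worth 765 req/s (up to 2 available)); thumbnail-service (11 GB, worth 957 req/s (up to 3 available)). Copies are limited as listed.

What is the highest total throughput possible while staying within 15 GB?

By throughput per GB: thumbnail-service 87.00, search-indexer 76.50, session-store 53.50, webhook-dispatcher 38.00 lead.
Greedy by ratio would take 2×webhook-dispatcher + thumbnail-service: 13 GB used, total 1033.
The 1 GB tied up in webhook-dispatcher is better spent on ab-test-router — total rises to 1091 (15 GB).

1091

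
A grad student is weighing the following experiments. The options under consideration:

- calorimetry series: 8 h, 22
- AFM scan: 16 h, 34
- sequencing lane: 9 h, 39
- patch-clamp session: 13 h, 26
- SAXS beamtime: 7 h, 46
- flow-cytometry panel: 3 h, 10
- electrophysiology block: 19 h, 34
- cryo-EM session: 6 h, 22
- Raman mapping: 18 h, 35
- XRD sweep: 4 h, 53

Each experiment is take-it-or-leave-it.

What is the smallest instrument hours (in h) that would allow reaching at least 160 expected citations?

26

Minimise h subject to total expected citations ≥ 160.
Taking sequencing lane + SAXS beamtime + cryo-EM session + XRD sweep gives 160 (≥ 160) for 26 h.
Any bundle with less than 26 h falls short of 160.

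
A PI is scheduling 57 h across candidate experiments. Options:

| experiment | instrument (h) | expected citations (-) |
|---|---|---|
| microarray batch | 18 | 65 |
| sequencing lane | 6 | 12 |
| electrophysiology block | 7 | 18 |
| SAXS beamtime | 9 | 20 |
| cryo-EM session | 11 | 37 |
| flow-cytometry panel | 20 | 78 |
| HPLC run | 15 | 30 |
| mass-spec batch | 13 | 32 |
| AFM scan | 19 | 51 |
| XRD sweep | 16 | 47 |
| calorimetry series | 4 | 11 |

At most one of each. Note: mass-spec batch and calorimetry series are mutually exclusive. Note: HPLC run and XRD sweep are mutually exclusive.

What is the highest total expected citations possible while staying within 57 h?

198

By expected citations per h: flow-cytometry panel 3.90, microarray batch 3.61, cryo-EM session 3.36 lead.
The ratio heuristic lands on microarray batch + cryo-EM session + flow-cytometry panel + calorimetry series (191) but leaves 4 h idle.
The 4 h tied up in calorimetry series is better spent on electrophysiology block — total rises to 198 (56 h).
Runner-up microarray batch + flow-cytometry panel + AFM scan tops out at 194.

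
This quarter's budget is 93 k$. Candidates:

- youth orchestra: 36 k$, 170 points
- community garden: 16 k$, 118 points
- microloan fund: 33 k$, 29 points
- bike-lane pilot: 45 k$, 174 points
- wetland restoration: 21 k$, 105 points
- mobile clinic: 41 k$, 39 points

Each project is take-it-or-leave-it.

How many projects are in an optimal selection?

3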